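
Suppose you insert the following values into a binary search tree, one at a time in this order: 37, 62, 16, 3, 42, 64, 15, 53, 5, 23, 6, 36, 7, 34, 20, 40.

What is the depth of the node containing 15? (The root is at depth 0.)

37: root
62: right child of 37 (depth 1)
16: left child of 37 (depth 1)
3: left child of 16 (depth 2)
42: left child of 62 (depth 2)
64: right child of 62 (depth 2)
15: right child of 3 (depth 3)
53: right child of 42 (depth 3)
5: left child of 15 (depth 4)
23: right child of 16 (depth 2)
6: right child of 5 (depth 5)
36: right child of 23 (depth 3)
7: right child of 6 (depth 6)
34: left child of 36 (depth 4)
20: left child of 23 (depth 3)
40: left child of 42 (depth 3)

Path to 15: 37 → 16 → 3 → 15, which is 3 edges.

3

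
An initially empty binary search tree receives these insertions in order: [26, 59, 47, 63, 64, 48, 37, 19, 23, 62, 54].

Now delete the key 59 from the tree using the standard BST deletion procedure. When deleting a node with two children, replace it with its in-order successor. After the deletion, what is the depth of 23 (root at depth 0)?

26: root
59: right child of 26 (depth 1)
47: left child of 59 (depth 2)
63: right child of 59 (depth 2)
64: right child of 63 (depth 3)
48: right child of 47 (depth 3)
37: left child of 47 (depth 3)
19: left child of 26 (depth 1)
23: right child of 19 (depth 2)
62: left child of 63 (depth 3)
54: right child of 48 (depth 4)

Delete 59 (two children — replace with in-order successor).
After deletion, path to 23: 26 → 19 → 23.

2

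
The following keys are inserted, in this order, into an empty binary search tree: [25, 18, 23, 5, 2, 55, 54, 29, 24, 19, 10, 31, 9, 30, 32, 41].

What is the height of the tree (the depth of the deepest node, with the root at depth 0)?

25: root
18: left child of 25 (depth 1)
23: right child of 18 (depth 2)
5: left child of 18 (depth 2)
2: left child of 5 (depth 3)
55: right child of 25 (depth 1)
54: left child of 55 (depth 2)
29: left child of 54 (depth 3)
24: right child of 23 (depth 3)
19: left child of 23 (depth 3)
10: right child of 5 (depth 3)
31: right child of 29 (depth 4)
9: left child of 10 (depth 4)
30: left child of 31 (depth 5)
32: right child of 31 (depth 5)
41: right child of 32 (depth 6)

The deepest node is 41 at depth 6.

6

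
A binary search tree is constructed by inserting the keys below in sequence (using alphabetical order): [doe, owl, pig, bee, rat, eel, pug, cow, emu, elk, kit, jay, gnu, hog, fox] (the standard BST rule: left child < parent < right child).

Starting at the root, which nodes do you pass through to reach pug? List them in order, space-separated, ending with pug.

Resulting structure (node: left, right):
  doe: L=bee, R=owl
  owl: L=eel, R=pig
  pig: L=–, R=rat
  bee: L=–, R=cow
  rat: L=pug, R=–
  eel: L=–, R=emu
  pug: L=–, R=–
  cow: L=–, R=–
  emu: L=elk, R=kit
  elk: L=–, R=–
  kit: L=jay, R=–
  jay: L=gnu, R=–
  gnu: L=fox, R=hog
  hog: L=–, R=–
  fox: L=–, R=–

doe owl pig rat pug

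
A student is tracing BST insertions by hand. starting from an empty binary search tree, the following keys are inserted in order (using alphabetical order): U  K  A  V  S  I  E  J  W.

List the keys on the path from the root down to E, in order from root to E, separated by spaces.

Insert U: tree is empty, so U becomes the root.
Insert K: K < U → go left. Place as left child of U.
Insert A: A < U → go left; A < K → go left. Place as left child of K.
Insert V: V > U → go right. Place as right child of U.
Insert S: S < U → go left; S > K → go right. Place as right child of K.
Insert I: I < U → go left; I < K → go left; I > A → go right. Place as right child of A.
Insert E: E < U → go left; E < K → go left; E > A → go right; E < I → go left. Place as left child of I.
Insert J: J < U → go left; J < K → go left; J > A → go right; J > I → go right. Place as right child of I.
Insert W: W > U → go right; W > V → go right. Place as right child of V.

U K A I E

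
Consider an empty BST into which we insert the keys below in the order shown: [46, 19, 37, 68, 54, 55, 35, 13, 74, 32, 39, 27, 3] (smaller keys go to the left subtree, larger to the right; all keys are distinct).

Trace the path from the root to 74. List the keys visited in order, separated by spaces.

46 68 74

Resulting structure (node: left, right):
  46: L=19, R=68
  19: L=13, R=37
  37: L=35, R=39
  68: L=54, R=74
  54: L=–, R=55
  55: L=–, R=–
  35: L=32, R=–
  13: L=3, R=–
  74: L=–, R=–
  32: L=27, R=–
  39: L=–, R=–
  27: L=–, R=–
  3: L=–, R=–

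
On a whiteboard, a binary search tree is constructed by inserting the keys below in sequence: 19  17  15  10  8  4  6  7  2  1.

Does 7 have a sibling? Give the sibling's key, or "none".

19: root
17: left child of 19 (depth 1)
15: left child of 17 (depth 2)
10: left child of 15 (depth 3)
8: left child of 10 (depth 4)
4: left child of 8 (depth 5)
6: right child of 4 (depth 6)
7: right child of 6 (depth 7)
2: left child of 4 (depth 6)
1: left child of 2 (depth 7)

7's parent is 6, which has only one child.

none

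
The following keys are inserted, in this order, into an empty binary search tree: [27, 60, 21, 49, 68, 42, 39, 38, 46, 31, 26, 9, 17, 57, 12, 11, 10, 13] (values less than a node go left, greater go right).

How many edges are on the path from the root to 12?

4

27: root
60: right child of 27 (depth 1)
21: left child of 27 (depth 1)
49: left child of 60 (depth 2)
68: right child of 60 (depth 2)
42: left child of 49 (depth 3)
39: left child of 42 (depth 4)
38: left child of 39 (depth 5)
46: right child of 42 (depth 4)
31: left child of 38 (depth 6)
26: right child of 21 (depth 2)
9: left child of 21 (depth 2)
17: right child of 9 (depth 3)
57: right child of 49 (depth 3)
12: left child of 17 (depth 4)
11: left child of 12 (depth 5)
10: left child of 11 (depth 6)
13: right child of 12 (depth 5)

Path to 12: 27 → 21 → 9 → 17 → 12, which is 4 edges.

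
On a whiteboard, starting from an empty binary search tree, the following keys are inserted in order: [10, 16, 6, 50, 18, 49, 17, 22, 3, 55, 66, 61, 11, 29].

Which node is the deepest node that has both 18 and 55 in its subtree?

10: root
16: right child of 10 (depth 1)
6: left child of 10 (depth 1)
50: right child of 16 (depth 2)
18: left child of 50 (depth 3)
49: right child of 18 (depth 4)
17: left child of 18 (depth 4)
22: left child of 49 (depth 5)
3: left child of 6 (depth 2)
55: right child of 50 (depth 3)
66: right child of 55 (depth 4)
61: left child of 66 (depth 5)
11: left child of 16 (depth 2)
29: right child of 22 (depth 6)

Path to 18: 10 → 16 → 50 → 18
Path to 55: 10 → 16 → 50 → 55
The paths share a prefix ending at 50, then split left and right.

50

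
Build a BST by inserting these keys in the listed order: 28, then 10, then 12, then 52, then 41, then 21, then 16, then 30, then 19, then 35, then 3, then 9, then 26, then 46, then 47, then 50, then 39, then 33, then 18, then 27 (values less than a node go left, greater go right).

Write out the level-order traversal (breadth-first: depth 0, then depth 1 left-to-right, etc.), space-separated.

Insert 28: tree is empty, so 28 becomes the root.
Insert 10: 10 < 28 → go left. Place as left child of 28.
Insert 12: 12 < 28 → go left; 12 > 10 → go right. Place as right child of 10.
Insert 52: 52 > 28 → go right. Place as right child of 28.
Insert 41: 41 > 28 → go right; 41 < 52 → go left. Place as left child of 52.
Insert 21: 21 < 28 → go left; 21 > 10 → go right; 21 > 12 → go right. Place as right child of 12.
Insert 16: 16 < 28 → go left; 16 > 10 → go right; 16 > 12 → go right; 16 < 21 → go left. Place as left child of 21.
Insert 30: 30 > 28 → go right; 30 < 52 → go left; 30 < 41 → go left. Place as left child of 41.
Insert 19: 19 < 28 → go left; 19 > 10 → go right; 19 > 12 → go right; 19 < 21 → go left; 19 > 16 → go right. Place as right child of 16.
Insert 35: 35 > 28 → go right; 35 < 52 → go left; 35 < 41 → go left; 35 > 30 → go right. Place as right child of 30.
Insert 3: 3 < 28 → go left; 3 < 10 → go left. Place as left child of 10.
Insert 9: 9 < 28 → go left; 9 < 10 → go left; 9 > 3 → go right. Place as right child of 3.
Insert 26: 26 < 28 → go left; 26 > 10 → go right; 26 > 12 → go right; 26 > 21 → go right. Place as right child of 21.
Insert 46: 46 > 28 → go right; 46 < 52 → go left; 46 > 41 → go right. Place as right child of 41.
Insert 47: 47 > 28 → go right; 47 < 52 → go left; 47 > 41 → go right; 47 > 46 → go right. Place as right child of 46.
Insert 50: 50 > 28 → go right; 50 < 52 → go left; 50 > 41 → go right; 50 > 46 → go right; 50 > 47 → go right. Place as right child of 47.
Insert 39: 39 > 28 → go right; 39 < 52 → go left; 39 < 41 → go left; 39 > 30 → go right; 39 > 35 → go right. Place as right child of 35.
Insert 33: 33 > 28 → go right; 33 < 52 → go left; 33 < 41 → go left; 33 > 30 → go right; 33 < 35 → go left. Place as left child of 35.
Insert 18: 18 < 28 → go left; 18 > 10 → go right; 18 > 12 → go right; 18 < 21 → go left; 18 > 16 → go right; 18 < 19 → go left. Place as left child of 19.
Insert 27: 27 < 28 → go left; 27 > 10 → go right; 27 > 12 → go right; 27 > 21 → go right; 27 > 26 → go right. Place as right child of 26.

28 10 52 3 12 41 9 21 30 46 16 26 35 47 19 27 33 39 50 18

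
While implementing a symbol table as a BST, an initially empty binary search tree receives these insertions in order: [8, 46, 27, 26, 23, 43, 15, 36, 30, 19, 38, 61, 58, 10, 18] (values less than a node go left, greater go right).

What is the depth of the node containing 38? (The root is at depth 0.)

5

8: root
46: right child of 8 (depth 1)
27: left child of 46 (depth 2)
26: left child of 27 (depth 3)
23: left child of 26 (depth 4)
43: right child of 27 (depth 3)
15: left child of 23 (depth 5)
36: left child of 43 (depth 4)
30: left child of 36 (depth 5)
19: right child of 15 (depth 6)
38: right child of 36 (depth 5)
61: right child of 46 (depth 2)
58: left child of 61 (depth 3)
10: left child of 15 (depth 6)
18: left child of 19 (depth 7)

Path to 38: 8 → 46 → 27 → 43 → 36 → 38, which is 5 edges.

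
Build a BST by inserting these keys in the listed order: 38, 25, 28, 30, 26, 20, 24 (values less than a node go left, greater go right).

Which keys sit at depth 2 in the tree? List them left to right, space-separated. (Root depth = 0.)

20 28

38: root
25: left child of 38 (depth 1)
28: right child of 25 (depth 2)
30: right child of 28 (depth 3)
26: left child of 28 (depth 3)
20: left child of 25 (depth 2)
24: right child of 20 (depth 3)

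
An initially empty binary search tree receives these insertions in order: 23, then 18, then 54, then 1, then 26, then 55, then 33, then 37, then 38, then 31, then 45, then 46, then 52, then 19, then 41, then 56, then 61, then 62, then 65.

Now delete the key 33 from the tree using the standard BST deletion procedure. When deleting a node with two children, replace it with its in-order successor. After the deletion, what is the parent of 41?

45

Insert 23: tree is empty, so 23 becomes the root.
Insert 18: 18 < 23 → go left. Place as left child of 23.
Insert 54: 54 > 23 → go right. Place as right child of 23.
Insert 1: 1 < 23 → go left; 1 < 18 → go left. Place as left child of 18.
Insert 26: 26 > 23 → go right; 26 < 54 → go left. Place as left child of 54.
Insert 55: 55 > 23 → go right; 55 > 54 → go right. Place as right child of 54.
Insert 33: 33 > 23 → go right; 33 < 54 → go left; 33 > 26 → go right. Place as right child of 26.
Insert 37: 37 > 23 → go right; 37 < 54 → go left; 37 > 26 → go right; 37 > 33 → go right. Place as right child of 33.
Insert 38: 38 > 23 → go right; 38 < 54 → go left; 38 > 26 → go right; 38 > 33 → go right; 38 > 37 → go right. Place as right child of 37.
Insert 31: 31 > 23 → go right; 31 < 54 → go left; 31 > 26 → go right; 31 < 33 → go left. Place as left child of 33.
Insert 45: 45 > 23 → go right; 45 < 54 → go left; 45 > 26 → go right; 45 > 33 → go right; 45 > 37 → go right; 45 > 38 → go right. Place as right child of 38.
Insert 46: 46 > 23 → go right; 46 < 54 → go left; 46 > 26 → go right; 46 > 33 → go right; 46 > 37 → go right; 46 > 38 → go right; 46 > 45 → go right. Place as right child of 45.
Insert 52: 52 > 23 → go right; 52 < 54 → go left; 52 > 26 → go right; 52 > 33 → go right; 52 > 37 → go right; 52 > 38 → go right; 52 > 45 → go right; 52 > 46 → go right. Place as right child of 46.
Insert 19: 19 < 23 → go left; 19 > 18 → go right. Place as right child of 18.
Insert 41: 41 > 23 → go right; 41 < 54 → go left; 41 > 26 → go right; 41 > 33 → go right; 41 > 37 → go right; 41 > 38 → go right; 41 < 45 → go left. Place as left child of 45.
Insert 56: 56 > 23 → go right; 56 > 54 → go right; 56 > 55 → go right. Place as right child of 55.
Insert 61: 61 > 23 → go right; 61 > 54 → go right; 61 > 55 → go right; 61 > 56 → go right. Place as right child of 56.
Insert 62: 62 > 23 → go right; 62 > 54 → go right; 62 > 55 → go right; 62 > 56 → go right; 62 > 61 → go right. Place as right child of 61.
Insert 65: 65 > 23 → go right; 65 > 54 → go right; 65 > 55 → go right; 65 > 56 → go right; 65 > 61 → go right; 65 > 62 → go right. Place as right child of 62.

Delete 33 (two children — replace with in-order successor).
After deletion, 41's parent is 45.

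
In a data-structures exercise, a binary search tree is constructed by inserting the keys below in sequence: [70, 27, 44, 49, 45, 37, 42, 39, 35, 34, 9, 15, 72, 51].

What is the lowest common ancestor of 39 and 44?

44

70: root
27: left child of 70 (depth 1)
44: right child of 27 (depth 2)
49: right child of 44 (depth 3)
45: left child of 49 (depth 4)
37: left child of 44 (depth 3)
42: right child of 37 (depth 4)
39: left child of 42 (depth 5)
35: left child of 37 (depth 4)
34: left child of 35 (depth 5)
9: left child of 27 (depth 2)
15: right child of 9 (depth 3)
72: right child of 70 (depth 1)
51: right child of 49 (depth 4)

Path to 39: 70 → 27 → 44 → 37 → 42 → 39
Path to 44: 70 → 27 → 44
44 lies on both paths and is an ancestor of the other node.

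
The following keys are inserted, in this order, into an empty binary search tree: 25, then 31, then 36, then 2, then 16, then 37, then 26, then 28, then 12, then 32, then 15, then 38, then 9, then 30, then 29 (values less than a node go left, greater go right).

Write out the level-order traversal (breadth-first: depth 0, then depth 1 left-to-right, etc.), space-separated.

25: root
31: right child of 25 (depth 1)
36: right child of 31 (depth 2)
2: left child of 25 (depth 1)
16: right child of 2 (depth 2)
37: right child of 36 (depth 3)
26: left child of 31 (depth 2)
28: right child of 26 (depth 3)
12: left child of 16 (depth 3)
32: left child of 36 (depth 3)
15: right child of 12 (depth 4)
38: right child of 37 (depth 4)
9: left child of 12 (depth 4)
30: right child of 28 (depth 4)
29: left child of 30 (depth 5)

25 2 31 16 26 36 12 28 32 37 9 15 30 38 29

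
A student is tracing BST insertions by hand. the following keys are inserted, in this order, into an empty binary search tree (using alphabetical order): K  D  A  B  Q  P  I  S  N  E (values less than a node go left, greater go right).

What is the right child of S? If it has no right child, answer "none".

Resulting structure (node: left, right):
  K: L=D, R=Q
  D: L=A, R=I
  A: L=–, R=B
  B: L=–, R=–
  Q: L=P, R=S
  P: L=N, R=–
  I: L=E, R=–
  S: L=–, R=–
  N: L=–, R=–
  E: L=–, R=–

none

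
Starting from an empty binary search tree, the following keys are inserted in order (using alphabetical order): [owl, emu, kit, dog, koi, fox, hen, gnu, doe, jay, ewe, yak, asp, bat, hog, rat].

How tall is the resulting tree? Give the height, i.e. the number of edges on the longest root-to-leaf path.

6

owl: root
emu: left child of owl (depth 1)
kit: right child of emu (depth 2)
dog: left child of emu (depth 2)
koi: right child of kit (depth 3)
fox: left child of kit (depth 3)
hen: right child of fox (depth 4)
gnu: left child of hen (depth 5)
doe: left child of dog (depth 3)
jay: right child of hen (depth 5)
ewe: left child of fox (depth 4)
yak: right child of owl (depth 1)
asp: left child of doe (depth 4)
bat: right child of asp (depth 5)
hog: left child of jay (depth 6)
rat: left child of yak (depth 2)

The deepest node is hog at depth 6.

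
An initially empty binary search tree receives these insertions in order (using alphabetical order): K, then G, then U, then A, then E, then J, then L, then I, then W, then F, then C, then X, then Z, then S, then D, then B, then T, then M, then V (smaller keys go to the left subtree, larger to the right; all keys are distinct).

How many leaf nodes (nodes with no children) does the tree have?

8

Insert K: tree is empty, so K becomes the root.
Insert G: G < K → go left. Place as left child of K.
Insert U: U > K → go right. Place as right child of K.
Insert A: A < K → go left; A < G → go left. Place as left child of G.
Insert E: E < K → go left; E < G → go left; E > A → go right. Place as right child of A.
Insert J: J < K → go left; J > G → go right. Place as right child of G.
Insert L: L > K → go right; L < U → go left. Place as left child of U.
Insert I: I < K → go left; I > G → go right; I < J → go left. Place as left child of J.
Insert W: W > K → go right; W > U → go right. Place as right child of U.
Insert F: F < K → go left; F < G → go left; F > A → go right; F > E → go right. Place as right child of E.
Insert C: C < K → go left; C < G → go left; C > A → go right; C < E → go left. Place as left child of E.
Insert X: X > K → go right; X > U → go right; X > W → go right. Place as right child of W.
Insert Z: Z > K → go right; Z > U → go right; Z > W → go right; Z > X → go right. Place as right child of X.
Insert S: S > K → go right; S < U → go left; S > L → go right. Place as right child of L.
Insert D: D < K → go left; D < G → go left; D > A → go right; D < E → go left; D > C → go right. Place as right child of C.
Insert B: B < K → go left; B < G → go left; B > A → go right; B < E → go left; B < C → go left. Place as left child of C.
Insert T: T > K → go right; T < U → go left; T > L → go right; T > S → go right. Place as right child of S.
Insert M: M > K → go right; M < U → go left; M > L → go right; M < S → go left. Place as left child of S.
Insert V: V > K → go right; V > U → go right; V < W → go left. Place as left child of W.

Leaves: B, D, F, I, M, T, V, Z — 8 in total.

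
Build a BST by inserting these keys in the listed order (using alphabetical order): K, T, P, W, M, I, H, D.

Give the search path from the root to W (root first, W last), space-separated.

K T W

Resulting structure (node: left, right):
  K: L=I, R=T
  T: L=P, R=W
  P: L=M, R=–
  W: L=–, R=–
  M: L=–, R=–
  I: L=H, R=–
  H: L=D, R=–
  D: L=–, R=–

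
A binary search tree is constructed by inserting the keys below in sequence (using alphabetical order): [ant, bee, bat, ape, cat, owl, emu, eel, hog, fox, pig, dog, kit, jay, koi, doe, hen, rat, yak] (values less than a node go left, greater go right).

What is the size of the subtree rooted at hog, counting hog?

6

ant: root
bee: right child of ant (depth 1)
bat: left child of bee (depth 2)
ape: left child of bat (depth 3)
cat: right child of bee (depth 2)
owl: right child of cat (depth 3)
emu: left child of owl (depth 4)
eel: left child of emu (depth 5)
hog: right child of emu (depth 5)
fox: left child of hog (depth 6)
pig: right child of owl (depth 4)
dog: left child of eel (depth 6)
kit: right child of hog (depth 6)
jay: left child of kit (depth 7)
koi: right child of kit (depth 7)
doe: left child of dog (depth 7)
hen: right child of fox (depth 7)
rat: right child of pig (depth 5)
yak: right child of rat (depth 6)

Subtree rooted at hog contains: hog, fox, hen, kit, jay, koi — 6 nodes.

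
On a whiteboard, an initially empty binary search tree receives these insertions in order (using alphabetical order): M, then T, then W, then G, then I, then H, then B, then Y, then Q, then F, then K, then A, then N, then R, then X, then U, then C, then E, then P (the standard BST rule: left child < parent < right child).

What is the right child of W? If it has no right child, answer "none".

Insert M: tree is empty, so M becomes the root.
Insert T: T > M → go right. Place as right child of M.
Insert W: W > M → go right; W > T → go right. Place as right child of T.
Insert G: G < M → go left. Place as left child of M.
Insert I: I < M → go left; I > G → go right. Place as right child of G.
Insert H: H < M → go left; H > G → go right; H < I → go left. Place as left child of I.
Insert B: B < M → go left; B < G → go left. Place as left child of G.
Insert Y: Y > M → go right; Y > T → go right; Y > W → go right. Place as right child of W.
Insert Q: Q > M → go right; Q < T → go left. Place as left child of T.
Insert F: F < M → go left; F < G → go left; F > B → go right. Place as right child of B.
Insert K: K < M → go left; K > G → go right; K > I → go right. Place as right child of I.
Insert A: A < M → go left; A < G → go left; A < B → go left. Place as left child of B.
Insert N: N > M → go right; N < T → go left; N < Q → go left. Place as left child of Q.
Insert R: R > M → go right; R < T → go left; R > Q → go right. Place as right child of Q.
Insert X: X > M → go right; X > T → go right; X > W → go right; X < Y → go left. Place as left child of Y.
Insert U: U > M → go right; U > T → go right; U < W → go left. Place as left child of W.
Insert C: C < M → go left; C < G → go left; C > B → go right; C < F → go left. Place as left child of F.
Insert E: E < M → go left; E < G → go left; E > B → go right; E < F → go left; E > C → go right. Place as right child of C.
Insert P: P > M → go right; P < T → go left; P < Q → go left; P > N → go right. Place as right child of N.

Y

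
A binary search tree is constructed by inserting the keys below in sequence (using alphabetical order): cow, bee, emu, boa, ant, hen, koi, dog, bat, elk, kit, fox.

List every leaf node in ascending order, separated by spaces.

Resulting structure (node: left, right):
  cow: L=bee, R=emu
  bee: L=ant, R=boa
  emu: L=dog, R=hen
  boa: L=–, R=–
  ant: L=–, R=bat
  hen: L=fox, R=koi
  koi: L=kit, R=–
  dog: L=–, R=elk
  bat: L=–, R=–
  elk: L=–, R=–
  kit: L=–, R=–
  fox: L=–, R=–

bat boa elk fox kit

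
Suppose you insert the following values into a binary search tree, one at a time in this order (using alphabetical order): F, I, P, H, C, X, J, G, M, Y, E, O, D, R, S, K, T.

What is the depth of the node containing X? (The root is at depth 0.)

Insert F: tree is empty, so F becomes the root.
Insert I: I > F → go right. Place as right child of F.
Insert P: P > F → go right; P > I → go right. Place as right child of I.
Insert H: H > F → go right; H < I → go left. Place as left child of I.
Insert C: C < F → go left. Place as left child of F.
Insert X: X > F → go right; X > I → go right; X > P → go right. Place as right child of P.
Insert J: J > F → go right; J > I → go right; J < P → go left. Place as left child of P.
Insert G: G > F → go right; G < I → go left; G < H → go left. Place as left child of H.
Insert M: M > F → go right; M > I → go right; M < P → go left; M > J → go right. Place as right child of J.
Insert Y: Y > F → go right; Y > I → go right; Y > P → go right; Y > X → go right. Place as right child of X.
Insert E: E < F → go left; E > C → go right. Place as right child of C.
Insert O: O > F → go right; O > I → go right; O < P → go left; O > J → go right; O > M → go right. Place as right child of M.
Insert D: D < F → go left; D > C → go right; D < E → go left. Place as left child of E.
Insert R: R > F → go right; R > I → go right; R > P → go right; R < X → go left. Place as left child of X.
Insert S: S > F → go right; S > I → go right; S > P → go right; S < X → go left; S > R → go right. Place as right child of R.
Insert K: K > F → go right; K > I → go right; K < P → go left; K > J → go right; K < M → go left. Place as left child of M.
Insert T: T > F → go right; T > I → go right; T > P → go right; T < X → go left; T > R → go right; T > S → go right. Place as right child of S.

Path to X: F → I → P → X, which is 3 edges.

3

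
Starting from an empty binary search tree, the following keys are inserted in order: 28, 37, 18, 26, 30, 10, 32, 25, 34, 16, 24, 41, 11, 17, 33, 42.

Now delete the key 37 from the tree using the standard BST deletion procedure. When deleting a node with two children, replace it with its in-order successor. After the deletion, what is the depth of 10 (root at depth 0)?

28: root
37: right child of 28 (depth 1)
18: left child of 28 (depth 1)
26: right child of 18 (depth 2)
30: left child of 37 (depth 2)
10: left child of 18 (depth 2)
32: right child of 30 (depth 3)
25: left child of 26 (depth 3)
34: right child of 32 (depth 4)
16: right child of 10 (depth 3)
24: left child of 25 (depth 4)
41: right child of 37 (depth 2)
11: left child of 16 (depth 4)
17: right child of 16 (depth 4)
33: left child of 34 (depth 5)
42: right child of 41 (depth 3)

Delete 37 (two children — replace with in-order successor).
After deletion, path to 10: 28 → 18 → 10.

2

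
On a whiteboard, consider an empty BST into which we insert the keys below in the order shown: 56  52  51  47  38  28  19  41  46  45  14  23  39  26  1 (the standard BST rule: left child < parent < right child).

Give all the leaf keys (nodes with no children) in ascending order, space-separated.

1 26 39 45

Insert 56: tree is empty, so 56 becomes the root.
Insert 52: 52 < 56 → go left. Place as left child of 56.
Insert 51: 51 < 56 → go left; 51 < 52 → go left. Place as left child of 52.
Insert 47: 47 < 56 → go left; 47 < 52 → go left; 47 < 51 → go left. Place as left child of 51.
Insert 38: 38 < 56 → go left; 38 < 52 → go left; 38 < 51 → go left; 38 < 47 → go left. Place as left child of 47.
Insert 28: 28 < 56 → go left; 28 < 52 → go left; 28 < 51 → go left; 28 < 47 → go left; 28 < 38 → go left. Place as left child of 38.
Insert 19: 19 < 56 → go left; 19 < 52 → go left; 19 < 51 → go left; 19 < 47 → go left; 19 < 38 → go left; 19 < 28 → go left. Place as left child of 28.
Insert 41: 41 < 56 → go left; 41 < 52 → go left; 41 < 51 → go left; 41 < 47 → go left; 41 > 38 → go right. Place as right child of 38.
Insert 46: 46 < 56 → go left; 46 < 52 → go left; 46 < 51 → go left; 46 < 47 → go left; 46 > 38 → go right; 46 > 41 → go right. Place as right child of 41.
Insert 45: 45 < 56 → go left; 45 < 52 → go left; 45 < 51 → go left; 45 < 47 → go left; 45 > 38 → go right; 45 > 41 → go right; 45 < 46 → go left. Place as left child of 46.
Insert 14: 14 < 56 → go left; 14 < 52 → go left; 14 < 51 → go left; 14 < 47 → go left; 14 < 38 → go left; 14 < 28 → go left; 14 < 19 → go left. Place as left child of 19.
Insert 23: 23 < 56 → go left; 23 < 52 → go left; 23 < 51 → go left; 23 < 47 → go left; 23 < 38 → go left; 23 < 28 → go left; 23 > 19 → go right. Place as right child of 19.
Insert 39: 39 < 56 → go left; 39 < 52 → go left; 39 < 51 → go left; 39 < 47 → go left; 39 > 38 → go right; 39 < 41 → go left. Place as left child of 41.
Insert 26: 26 < 56 → go left; 26 < 52 → go left; 26 < 51 → go left; 26 < 47 → go left; 26 < 38 → go left; 26 < 28 → go left; 26 > 19 → go right; 26 > 23 → go right. Place as right child of 23.
Insert 1: 1 < 56 → go left; 1 < 52 → go left; 1 < 51 → go left; 1 < 47 → go left; 1 < 38 → go left; 1 < 28 → go left; 1 < 19 → go left; 1 < 14 → go left. Place as left child of 14.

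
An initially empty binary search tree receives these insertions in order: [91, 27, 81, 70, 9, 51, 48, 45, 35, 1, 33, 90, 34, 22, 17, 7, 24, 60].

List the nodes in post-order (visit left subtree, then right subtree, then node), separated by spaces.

7 1 17 24 22 9 34 33 35 45 48 60 51 70 90 81 27 91

Insert 91: tree is empty, so 91 becomes the root.
Insert 27: 27 < 91 → go left. Place as left child of 91.
Insert 81: 81 < 91 → go left; 81 > 27 → go right. Place as right child of 27.
Insert 70: 70 < 91 → go left; 70 > 27 → go right; 70 < 81 → go left. Place as left child of 81.
Insert 9: 9 < 91 → go left; 9 < 27 → go left. Place as left child of 27.
Insert 51: 51 < 91 → go left; 51 > 27 → go right; 51 < 81 → go left; 51 < 70 → go left. Place as left child of 70.
Insert 48: 48 < 91 → go left; 48 > 27 → go right; 48 < 81 → go left; 48 < 70 → go left; 48 < 51 → go left. Place as left child of 51.
Insert 45: 45 < 91 → go left; 45 > 27 → go right; 45 < 81 → go left; 45 < 70 → go left; 45 < 51 → go left; 45 < 48 → go left. Place as left child of 48.
Insert 35: 35 < 91 → go left; 35 > 27 → go right; 35 < 81 → go left; 35 < 70 → go left; 35 < 51 → go left; 35 < 48 → go left; 35 < 45 → go left. Place as left child of 45.
Insert 1: 1 < 91 → go left; 1 < 27 → go left; 1 < 9 → go left. Place as left child of 9.
Insert 33: 33 < 91 → go left; 33 > 27 → go right; 33 < 81 → go left; 33 < 70 → go left; 33 < 51 → go left; 33 < 48 → go left; 33 < 45 → go left; 33 < 35 → go left. Place as left child of 35.
Insert 90: 90 < 91 → go left; 90 > 27 → go right; 90 > 81 → go right. Place as right child of 81.
Insert 34: 34 < 91 → go left; 34 > 27 → go right; 34 < 81 → go left; 34 < 70 → go left; 34 < 51 → go left; 34 < 48 → go left; 34 < 45 → go left; 34 < 35 → go left; 34 > 33 → go right. Place as right child of 33.
Insert 22: 22 < 91 → go left; 22 < 27 → go left; 22 > 9 → go right. Place as right child of 9.
Insert 17: 17 < 91 → go left; 17 < 27 → go left; 17 > 9 → go right; 17 < 22 → go left. Place as left child of 22.
Insert 7: 7 < 91 → go left; 7 < 27 → go left; 7 < 9 → go left; 7 > 1 → go right. Place as right child of 1.
Insert 24: 24 < 91 → go left; 24 < 27 → go left; 24 > 9 → go right; 24 > 22 → go right. Place as right child of 22.
Insert 60: 60 < 91 → go left; 60 > 27 → go right; 60 < 81 → go left; 60 < 70 → go left; 60 > 51 → go right. Place as right child of 51.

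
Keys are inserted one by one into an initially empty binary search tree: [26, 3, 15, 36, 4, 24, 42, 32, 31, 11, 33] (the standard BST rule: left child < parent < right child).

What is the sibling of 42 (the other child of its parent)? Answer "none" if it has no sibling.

Insert 26: tree is empty, so 26 becomes the root.
Insert 3: 3 < 26 → go left. Place as left child of 26.
Insert 15: 15 < 26 → go left; 15 > 3 → go right. Place as right child of 3.
Insert 36: 36 > 26 → go right. Place as right child of 26.
Insert 4: 4 < 26 → go left; 4 > 3 → go right; 4 < 15 → go left. Place as left child of 15.
Insert 24: 24 < 26 → go left; 24 > 3 → go right; 24 > 15 → go right. Place as right child of 15.
Insert 42: 42 > 26 → go right; 42 > 36 → go right. Place as right child of 36.
Insert 32: 32 > 26 → go right; 32 < 36 → go left. Place as left child of 36.
Insert 31: 31 > 26 → go right; 31 < 36 → go left; 31 < 32 → go left. Place as left child of 32.
Insert 11: 11 < 26 → go left; 11 > 3 → go right; 11 < 15 → go left; 11 > 4 → go right. Place as right child of 4.
Insert 33: 33 > 26 → go right; 33 < 36 → go left; 33 > 32 → go right. Place as right child of 32.

42's parent is 36; the other child of 36 is 32.

32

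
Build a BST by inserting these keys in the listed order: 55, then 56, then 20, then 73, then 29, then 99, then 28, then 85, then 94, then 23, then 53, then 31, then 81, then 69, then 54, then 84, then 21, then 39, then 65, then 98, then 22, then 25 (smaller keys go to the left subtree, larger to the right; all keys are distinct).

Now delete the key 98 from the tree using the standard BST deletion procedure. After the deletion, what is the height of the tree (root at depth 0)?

6

Insert 55: tree is empty, so 55 becomes the root.
Insert 56: 56 > 55 → go right. Place as right child of 55.
Insert 20: 20 < 55 → go left. Place as left child of 55.
Insert 73: 73 > 55 → go right; 73 > 56 → go right. Place as right child of 56.
Insert 29: 29 < 55 → go left; 29 > 20 → go right. Place as right child of 20.
Insert 99: 99 > 55 → go right; 99 > 56 → go right; 99 > 73 → go right. Place as right child of 73.
Insert 28: 28 < 55 → go left; 28 > 20 → go right; 28 < 29 → go left. Place as left child of 29.
Insert 85: 85 > 55 → go right; 85 > 56 → go right; 85 > 73 → go right; 85 < 99 → go left. Place as left child of 99.
Insert 94: 94 > 55 → go right; 94 > 56 → go right; 94 > 73 → go right; 94 < 99 → go left; 94 > 85 → go right. Place as right child of 85.
Insert 23: 23 < 55 → go left; 23 > 20 → go right; 23 < 29 → go left; 23 < 28 → go left. Place as left child of 28.
Insert 53: 53 < 55 → go left; 53 > 20 → go right; 53 > 29 → go right. Place as right child of 29.
Insert 31: 31 < 55 → go left; 31 > 20 → go right; 31 > 29 → go right; 31 < 53 → go left. Place as left child of 53.
Insert 81: 81 > 55 → go right; 81 > 56 → go right; 81 > 73 → go right; 81 < 99 → go left; 81 < 85 → go left. Place as left child of 85.
Insert 69: 69 > 55 → go right; 69 > 56 → go right; 69 < 73 → go left. Place as left child of 73.
Insert 54: 54 < 55 → go left; 54 > 20 → go right; 54 > 29 → go right; 54 > 53 → go right. Place as right child of 53.
Insert 84: 84 > 55 → go right; 84 > 56 → go right; 84 > 73 → go right; 84 < 99 → go left; 84 < 85 → go left; 84 > 81 → go right. Place as right child of 81.
Insert 21: 21 < 55 → go left; 21 > 20 → go right; 21 < 29 → go left; 21 < 28 → go left; 21 < 23 → go left. Place as left child of 23.
Insert 39: 39 < 55 → go left; 39 > 20 → go right; 39 > 29 → go right; 39 < 53 → go left; 39 > 31 → go right. Place as right child of 31.
Insert 65: 65 > 55 → go right; 65 > 56 → go right; 65 < 73 → go left; 65 < 69 → go left. Place as left child of 69.
Insert 98: 98 > 55 → go right; 98 > 56 → go right; 98 > 73 → go right; 98 < 99 → go left; 98 > 85 → go right; 98 > 94 → go right. Place as right child of 94.
Insert 22: 22 < 55 → go left; 22 > 20 → go right; 22 < 29 → go left; 22 < 28 → go left; 22 < 23 → go left; 22 > 21 → go right. Place as right child of 21.
Insert 25: 25 < 55 → go left; 25 > 20 → go right; 25 < 29 → go left; 25 < 28 → go left; 25 > 23 → go right. Place as right child of 23.

Delete 98 (at most one child — splice it out).
After deletion, deepest node is 84 at depth 6.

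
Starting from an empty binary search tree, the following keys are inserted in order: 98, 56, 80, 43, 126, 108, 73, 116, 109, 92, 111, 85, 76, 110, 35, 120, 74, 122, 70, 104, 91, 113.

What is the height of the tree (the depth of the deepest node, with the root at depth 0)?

6

98: root
56: left child of 98 (depth 1)
80: right child of 56 (depth 2)
43: left child of 56 (depth 2)
126: right child of 98 (depth 1)
108: left child of 126 (depth 2)
73: left child of 80 (depth 3)
116: right child of 108 (depth 3)
109: left child of 116 (depth 4)
92: right child of 80 (depth 3)
111: right child of 109 (depth 5)
85: left child of 92 (depth 4)
76: right child of 73 (depth 4)
110: left child of 111 (depth 6)
35: left child of 43 (depth 3)
120: right child of 116 (depth 4)
74: left child of 76 (depth 5)
122: right child of 120 (depth 5)
70: left child of 73 (depth 4)
104: left child of 108 (depth 3)
91: right child of 85 (depth 5)
113: right child of 111 (depth 6)

The deepest node is 110 at depth 6.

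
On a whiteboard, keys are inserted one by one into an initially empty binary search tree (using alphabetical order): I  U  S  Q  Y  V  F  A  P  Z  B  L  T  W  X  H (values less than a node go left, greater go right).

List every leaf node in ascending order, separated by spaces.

Insert I: tree is empty, so I becomes the root.
Insert U: U > I → go right. Place as right child of I.
Insert S: S > I → go right; S < U → go left. Place as left child of U.
Insert Q: Q > I → go right; Q < U → go left; Q < S → go left. Place as left child of S.
Insert Y: Y > I → go right; Y > U → go right. Place as right child of U.
Insert V: V > I → go right; V > U → go right; V < Y → go left. Place as left child of Y.
Insert F: F < I → go left. Place as left child of I.
Insert A: A < I → go left; A < F → go left. Place as left child of F.
Insert P: P > I → go right; P < U → go left; P < S → go left; P < Q → go left. Place as left child of Q.
Insert Z: Z > I → go right; Z > U → go right; Z > Y → go right. Place as right child of Y.
Insert B: B < I → go left; B < F → go left; B > A → go right. Place as right child of A.
Insert L: L > I → go right; L < U → go left; L < S → go left; L < Q → go left; L < P → go left. Place as left child of P.
Insert T: T > I → go right; T < U → go left; T > S → go right. Place as right child of S.
Insert W: W > I → go right; W > U → go right; W < Y → go left; W > V → go right. Place as right child of V.
Insert X: X > I → go right; X > U → go right; X < Y → go left; X > V → go right; X > W → go right. Place as right child of W.
Insert H: H < I → go left; H > F → go right. Place as right child of F.

B H L T X Z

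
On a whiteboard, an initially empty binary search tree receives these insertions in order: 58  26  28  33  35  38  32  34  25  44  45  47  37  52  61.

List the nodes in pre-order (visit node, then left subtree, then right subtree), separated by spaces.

58: root
26: left child of 58 (depth 1)
28: right child of 26 (depth 2)
33: right child of 28 (depth 3)
35: right child of 33 (depth 4)
38: right child of 35 (depth 5)
32: left child of 33 (depth 4)
34: left child of 35 (depth 5)
25: left child of 26 (depth 2)
44: right child of 38 (depth 6)
45: right child of 44 (depth 7)
47: right child of 45 (depth 8)
37: left child of 38 (depth 6)
52: right child of 47 (depth 9)
61: right child of 58 (depth 1)

58 26 25 28 33 32 35 34 38 37 44 45 47 52 61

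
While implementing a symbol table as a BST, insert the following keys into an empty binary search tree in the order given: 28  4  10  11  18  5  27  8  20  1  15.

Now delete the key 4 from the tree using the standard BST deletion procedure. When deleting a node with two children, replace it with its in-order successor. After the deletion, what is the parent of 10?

5

Insert 28: tree is empty, so 28 becomes the root.
Insert 4: 4 < 28 → go left. Place as left child of 28.
Insert 10: 10 < 28 → go left; 10 > 4 → go right. Place as right child of 4.
Insert 11: 11 < 28 → go left; 11 > 4 → go right; 11 > 10 → go right. Place as right child of 10.
Insert 18: 18 < 28 → go left; 18 > 4 → go right; 18 > 10 → go right; 18 > 11 → go right. Place as right child of 11.
Insert 5: 5 < 28 → go left; 5 > 4 → go right; 5 < 10 → go left. Place as left child of 10.
Insert 27: 27 < 28 → go left; 27 > 4 → go right; 27 > 10 → go right; 27 > 11 → go right; 27 > 18 → go right. Place as right child of 18.
Insert 8: 8 < 28 → go left; 8 > 4 → go right; 8 < 10 → go left; 8 > 5 → go right. Place as right child of 5.
Insert 20: 20 < 28 → go left; 20 > 4 → go right; 20 > 10 → go right; 20 > 11 → go right; 20 > 18 → go right; 20 < 27 → go left. Place as left child of 27.
Insert 1: 1 < 28 → go left; 1 < 4 → go left. Place as left child of 4.
Insert 15: 15 < 28 → go left; 15 > 4 → go right; 15 > 10 → go right; 15 > 11 → go right; 15 < 18 → go left. Place as left child of 18.

Delete 4 (two children — replace with in-order successor).
After deletion, 10's parent is 5.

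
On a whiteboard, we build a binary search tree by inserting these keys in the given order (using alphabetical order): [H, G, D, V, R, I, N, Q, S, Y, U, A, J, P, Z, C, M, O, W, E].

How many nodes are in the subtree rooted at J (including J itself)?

Resulting structure (node: left, right):
  H: L=G, R=V
  G: L=D, R=–
  D: L=A, R=E
  V: L=R, R=Y
  R: L=I, R=S
  I: L=–, R=N
  N: L=J, R=Q
  Q: L=P, R=–
  S: L=–, R=U
  Y: L=W, R=Z
  U: L=–, R=–
  A: L=–, R=C
  J: L=–, R=M
  P: L=O, R=–
  Z: L=–, R=–
  C: L=–, R=–
  M: L=–, R=–
  O: L=–, R=–
  W: L=–, R=–
  E: L=–, R=–

Subtree rooted at J contains: J, M — 2 nodes.

2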